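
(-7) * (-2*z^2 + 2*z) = 14*z^2 - 14*z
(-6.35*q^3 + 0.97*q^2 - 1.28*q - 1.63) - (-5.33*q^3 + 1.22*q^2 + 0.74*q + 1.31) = -1.02*q^3 - 0.25*q^2 - 2.02*q - 2.94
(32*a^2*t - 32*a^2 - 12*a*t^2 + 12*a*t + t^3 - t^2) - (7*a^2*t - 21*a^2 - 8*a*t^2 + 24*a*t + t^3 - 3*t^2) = 25*a^2*t - 11*a^2 - 4*a*t^2 - 12*a*t + 2*t^2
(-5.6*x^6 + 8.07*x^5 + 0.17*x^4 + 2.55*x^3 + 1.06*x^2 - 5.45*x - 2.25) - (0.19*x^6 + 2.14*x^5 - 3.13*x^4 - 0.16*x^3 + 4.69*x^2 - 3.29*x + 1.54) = -5.79*x^6 + 5.93*x^5 + 3.3*x^4 + 2.71*x^3 - 3.63*x^2 - 2.16*x - 3.79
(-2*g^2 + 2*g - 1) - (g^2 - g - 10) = -3*g^2 + 3*g + 9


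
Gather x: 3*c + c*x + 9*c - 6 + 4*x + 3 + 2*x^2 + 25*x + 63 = 12*c + 2*x^2 + x*(c + 29) + 60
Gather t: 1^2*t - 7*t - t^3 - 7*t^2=-t^3 - 7*t^2 - 6*t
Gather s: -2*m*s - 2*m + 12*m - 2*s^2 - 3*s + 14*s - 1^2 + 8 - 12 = 10*m - 2*s^2 + s*(11 - 2*m) - 5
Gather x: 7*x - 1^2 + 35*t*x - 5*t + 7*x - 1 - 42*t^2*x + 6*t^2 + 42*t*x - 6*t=6*t^2 - 11*t + x*(-42*t^2 + 77*t + 14) - 2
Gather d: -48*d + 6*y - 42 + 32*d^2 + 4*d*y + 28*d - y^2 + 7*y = 32*d^2 + d*(4*y - 20) - y^2 + 13*y - 42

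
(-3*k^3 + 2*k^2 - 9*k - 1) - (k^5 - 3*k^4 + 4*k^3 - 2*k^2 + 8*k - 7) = -k^5 + 3*k^4 - 7*k^3 + 4*k^2 - 17*k + 6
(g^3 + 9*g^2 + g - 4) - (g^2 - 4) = g^3 + 8*g^2 + g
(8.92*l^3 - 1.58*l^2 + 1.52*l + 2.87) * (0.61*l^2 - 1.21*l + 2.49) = 5.4412*l^5 - 11.757*l^4 + 25.0498*l^3 - 4.0227*l^2 + 0.3121*l + 7.1463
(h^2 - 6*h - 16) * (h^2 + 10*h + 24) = h^4 + 4*h^3 - 52*h^2 - 304*h - 384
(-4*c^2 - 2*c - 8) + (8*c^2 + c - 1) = 4*c^2 - c - 9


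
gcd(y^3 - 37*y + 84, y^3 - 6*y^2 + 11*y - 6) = y - 3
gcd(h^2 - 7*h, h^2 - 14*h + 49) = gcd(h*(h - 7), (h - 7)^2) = h - 7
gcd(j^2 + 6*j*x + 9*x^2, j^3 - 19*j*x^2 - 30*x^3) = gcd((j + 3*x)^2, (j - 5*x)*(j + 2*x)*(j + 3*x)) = j + 3*x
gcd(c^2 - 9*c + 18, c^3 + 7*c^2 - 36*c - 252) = c - 6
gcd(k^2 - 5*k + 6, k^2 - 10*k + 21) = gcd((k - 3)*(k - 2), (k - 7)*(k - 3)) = k - 3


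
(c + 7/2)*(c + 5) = c^2 + 17*c/2 + 35/2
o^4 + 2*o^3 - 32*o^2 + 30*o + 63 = (o - 3)^2*(o + 1)*(o + 7)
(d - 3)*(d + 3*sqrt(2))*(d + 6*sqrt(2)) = d^3 - 3*d^2 + 9*sqrt(2)*d^2 - 27*sqrt(2)*d + 36*d - 108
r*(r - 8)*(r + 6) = r^3 - 2*r^2 - 48*r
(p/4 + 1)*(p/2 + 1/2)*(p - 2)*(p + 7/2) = p^4/8 + 13*p^3/16 + 9*p^2/16 - 29*p/8 - 7/2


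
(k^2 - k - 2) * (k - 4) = k^3 - 5*k^2 + 2*k + 8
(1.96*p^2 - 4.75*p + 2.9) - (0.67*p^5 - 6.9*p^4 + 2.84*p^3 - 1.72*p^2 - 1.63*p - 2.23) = -0.67*p^5 + 6.9*p^4 - 2.84*p^3 + 3.68*p^2 - 3.12*p + 5.13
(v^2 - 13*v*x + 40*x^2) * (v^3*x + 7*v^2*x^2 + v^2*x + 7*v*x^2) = v^5*x - 6*v^4*x^2 + v^4*x - 51*v^3*x^3 - 6*v^3*x^2 + 280*v^2*x^4 - 51*v^2*x^3 + 280*v*x^4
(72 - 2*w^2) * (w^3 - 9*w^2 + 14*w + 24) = -2*w^5 + 18*w^4 + 44*w^3 - 696*w^2 + 1008*w + 1728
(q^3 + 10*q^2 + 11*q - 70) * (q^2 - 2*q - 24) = q^5 + 8*q^4 - 33*q^3 - 332*q^2 - 124*q + 1680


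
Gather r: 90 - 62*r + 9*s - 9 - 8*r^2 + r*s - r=-8*r^2 + r*(s - 63) + 9*s + 81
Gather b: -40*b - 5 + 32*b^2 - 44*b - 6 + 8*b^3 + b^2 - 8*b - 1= 8*b^3 + 33*b^2 - 92*b - 12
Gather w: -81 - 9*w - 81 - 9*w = -18*w - 162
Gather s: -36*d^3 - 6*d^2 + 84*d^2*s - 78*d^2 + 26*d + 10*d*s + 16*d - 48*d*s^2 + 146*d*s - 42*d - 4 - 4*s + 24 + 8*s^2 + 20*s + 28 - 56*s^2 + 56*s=-36*d^3 - 84*d^2 + s^2*(-48*d - 48) + s*(84*d^2 + 156*d + 72) + 48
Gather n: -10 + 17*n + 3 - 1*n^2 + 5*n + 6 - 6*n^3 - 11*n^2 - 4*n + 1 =-6*n^3 - 12*n^2 + 18*n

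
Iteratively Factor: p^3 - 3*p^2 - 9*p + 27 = (p - 3)*(p^2 - 9) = (p - 3)*(p + 3)*(p - 3)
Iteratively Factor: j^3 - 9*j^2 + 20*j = (j - 5)*(j^2 - 4*j) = j*(j - 5)*(j - 4)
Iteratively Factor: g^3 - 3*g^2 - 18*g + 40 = (g - 5)*(g^2 + 2*g - 8) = (g - 5)*(g - 2)*(g + 4)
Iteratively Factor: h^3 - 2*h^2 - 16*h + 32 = (h - 2)*(h^2 - 16) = (h - 4)*(h - 2)*(h + 4)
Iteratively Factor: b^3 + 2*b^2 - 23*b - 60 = (b - 5)*(b^2 + 7*b + 12) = (b - 5)*(b + 4)*(b + 3)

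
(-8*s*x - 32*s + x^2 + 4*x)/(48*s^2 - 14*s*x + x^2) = (x + 4)/(-6*s + x)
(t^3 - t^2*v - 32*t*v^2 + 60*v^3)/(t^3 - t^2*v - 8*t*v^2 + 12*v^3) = (t^2 + t*v - 30*v^2)/(t^2 + t*v - 6*v^2)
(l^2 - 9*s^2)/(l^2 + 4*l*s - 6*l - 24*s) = (l^2 - 9*s^2)/(l^2 + 4*l*s - 6*l - 24*s)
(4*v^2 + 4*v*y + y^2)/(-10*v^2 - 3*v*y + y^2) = (2*v + y)/(-5*v + y)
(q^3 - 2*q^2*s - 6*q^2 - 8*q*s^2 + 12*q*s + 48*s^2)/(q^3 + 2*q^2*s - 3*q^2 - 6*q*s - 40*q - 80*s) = (q^2 - 4*q*s - 6*q + 24*s)/(q^2 - 3*q - 40)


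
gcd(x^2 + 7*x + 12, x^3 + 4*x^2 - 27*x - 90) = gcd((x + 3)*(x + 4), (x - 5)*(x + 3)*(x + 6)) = x + 3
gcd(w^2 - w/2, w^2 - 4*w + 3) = 1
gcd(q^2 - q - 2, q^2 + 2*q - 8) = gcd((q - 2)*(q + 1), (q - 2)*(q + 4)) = q - 2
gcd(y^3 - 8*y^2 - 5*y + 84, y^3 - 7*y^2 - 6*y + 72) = y^2 - y - 12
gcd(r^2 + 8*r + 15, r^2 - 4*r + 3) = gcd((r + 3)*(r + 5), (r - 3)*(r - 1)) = 1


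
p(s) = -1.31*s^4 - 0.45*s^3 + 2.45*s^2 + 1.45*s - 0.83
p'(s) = -5.24*s^3 - 1.35*s^2 + 4.9*s + 1.45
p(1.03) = 1.30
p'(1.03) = -0.66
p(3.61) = -207.32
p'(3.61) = -244.97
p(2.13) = -17.94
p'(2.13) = -44.88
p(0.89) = 1.26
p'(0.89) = 1.05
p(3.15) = -114.99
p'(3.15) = -160.29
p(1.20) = 0.94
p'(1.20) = -3.67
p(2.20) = -21.26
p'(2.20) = -50.10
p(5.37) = -1081.43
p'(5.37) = -822.60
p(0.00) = -0.83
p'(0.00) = 1.45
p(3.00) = -92.69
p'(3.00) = -137.48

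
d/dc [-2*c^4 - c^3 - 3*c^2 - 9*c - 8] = -8*c^3 - 3*c^2 - 6*c - 9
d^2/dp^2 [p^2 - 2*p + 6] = 2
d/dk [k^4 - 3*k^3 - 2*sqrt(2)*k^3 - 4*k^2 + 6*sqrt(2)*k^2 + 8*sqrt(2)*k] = 4*k^3 - 9*k^2 - 6*sqrt(2)*k^2 - 8*k + 12*sqrt(2)*k + 8*sqrt(2)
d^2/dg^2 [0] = 0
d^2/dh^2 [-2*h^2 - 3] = -4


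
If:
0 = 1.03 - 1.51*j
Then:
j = 0.68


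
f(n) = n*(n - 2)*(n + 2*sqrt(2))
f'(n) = n*(n - 2) + n*(n + 2*sqrt(2)) + (n - 2)*(n + 2*sqrt(2)) = 3*n^2 - 4*n + 4*sqrt(2)*n - 4*sqrt(2)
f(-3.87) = -23.66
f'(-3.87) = 32.86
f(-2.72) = 1.39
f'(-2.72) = 12.03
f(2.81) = 12.83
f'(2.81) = 22.69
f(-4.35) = -42.03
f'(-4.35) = 43.90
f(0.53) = -2.62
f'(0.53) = -3.94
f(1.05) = -3.87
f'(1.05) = -0.61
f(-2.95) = -1.78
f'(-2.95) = 15.56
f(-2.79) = 0.51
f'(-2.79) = 13.07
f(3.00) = 17.49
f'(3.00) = 26.31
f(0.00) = 0.00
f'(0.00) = -5.66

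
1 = 1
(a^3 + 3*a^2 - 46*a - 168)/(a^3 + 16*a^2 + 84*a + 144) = (a - 7)/(a + 6)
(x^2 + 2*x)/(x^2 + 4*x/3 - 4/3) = 3*x/(3*x - 2)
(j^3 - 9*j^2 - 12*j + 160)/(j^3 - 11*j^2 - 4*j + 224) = (j - 5)/(j - 7)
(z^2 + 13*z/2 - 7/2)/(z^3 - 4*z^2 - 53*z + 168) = (z - 1/2)/(z^2 - 11*z + 24)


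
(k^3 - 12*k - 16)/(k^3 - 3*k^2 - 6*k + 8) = (k + 2)/(k - 1)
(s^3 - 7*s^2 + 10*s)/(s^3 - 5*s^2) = (s - 2)/s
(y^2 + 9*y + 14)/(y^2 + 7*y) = (y + 2)/y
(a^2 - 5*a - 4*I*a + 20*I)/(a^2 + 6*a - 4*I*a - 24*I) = (a - 5)/(a + 6)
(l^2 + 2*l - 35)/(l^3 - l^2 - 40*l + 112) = (l - 5)/(l^2 - 8*l + 16)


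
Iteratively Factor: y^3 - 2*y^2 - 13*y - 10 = (y - 5)*(y^2 + 3*y + 2) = (y - 5)*(y + 2)*(y + 1)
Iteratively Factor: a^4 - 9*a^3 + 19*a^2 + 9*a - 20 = (a - 4)*(a^3 - 5*a^2 - a + 5) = (a - 5)*(a - 4)*(a^2 - 1) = (a - 5)*(a - 4)*(a - 1)*(a + 1)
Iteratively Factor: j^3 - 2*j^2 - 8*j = (j + 2)*(j^2 - 4*j) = j*(j + 2)*(j - 4)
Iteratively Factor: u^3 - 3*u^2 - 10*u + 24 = (u - 2)*(u^2 - u - 12) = (u - 2)*(u + 3)*(u - 4)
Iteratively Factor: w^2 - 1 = (w + 1)*(w - 1)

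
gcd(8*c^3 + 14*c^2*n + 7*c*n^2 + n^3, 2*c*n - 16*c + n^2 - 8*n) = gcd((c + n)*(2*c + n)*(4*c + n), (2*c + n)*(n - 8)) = 2*c + n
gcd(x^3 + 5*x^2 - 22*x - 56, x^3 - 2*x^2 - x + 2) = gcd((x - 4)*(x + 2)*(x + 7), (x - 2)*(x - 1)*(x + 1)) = 1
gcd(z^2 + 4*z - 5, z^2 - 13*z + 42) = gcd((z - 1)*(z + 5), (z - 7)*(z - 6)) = 1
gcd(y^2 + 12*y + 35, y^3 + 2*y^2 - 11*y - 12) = 1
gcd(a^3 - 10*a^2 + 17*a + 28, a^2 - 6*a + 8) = a - 4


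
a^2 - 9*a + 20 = (a - 5)*(a - 4)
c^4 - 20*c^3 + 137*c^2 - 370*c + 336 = (c - 8)*(c - 7)*(c - 3)*(c - 2)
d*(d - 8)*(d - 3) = d^3 - 11*d^2 + 24*d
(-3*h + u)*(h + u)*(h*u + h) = -3*h^3*u - 3*h^3 - 2*h^2*u^2 - 2*h^2*u + h*u^3 + h*u^2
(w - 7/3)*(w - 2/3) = w^2 - 3*w + 14/9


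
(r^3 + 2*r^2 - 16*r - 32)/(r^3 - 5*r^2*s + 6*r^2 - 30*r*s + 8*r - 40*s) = (r - 4)/(r - 5*s)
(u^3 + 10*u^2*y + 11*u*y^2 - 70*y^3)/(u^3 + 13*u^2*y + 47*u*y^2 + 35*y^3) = (u - 2*y)/(u + y)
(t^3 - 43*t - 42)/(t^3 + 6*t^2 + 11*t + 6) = (t^2 - t - 42)/(t^2 + 5*t + 6)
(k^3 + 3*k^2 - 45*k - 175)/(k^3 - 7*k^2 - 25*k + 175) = (k + 5)/(k - 5)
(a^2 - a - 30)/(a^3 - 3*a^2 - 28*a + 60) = 1/(a - 2)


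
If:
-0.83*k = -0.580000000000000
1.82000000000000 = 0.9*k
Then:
No Solution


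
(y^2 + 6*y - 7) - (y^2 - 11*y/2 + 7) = 23*y/2 - 14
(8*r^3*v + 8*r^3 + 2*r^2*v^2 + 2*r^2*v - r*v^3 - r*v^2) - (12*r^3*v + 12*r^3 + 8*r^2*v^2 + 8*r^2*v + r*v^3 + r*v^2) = -4*r^3*v - 4*r^3 - 6*r^2*v^2 - 6*r^2*v - 2*r*v^3 - 2*r*v^2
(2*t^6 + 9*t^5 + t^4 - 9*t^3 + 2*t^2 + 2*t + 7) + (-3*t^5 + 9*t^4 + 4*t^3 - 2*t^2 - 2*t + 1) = 2*t^6 + 6*t^5 + 10*t^4 - 5*t^3 + 8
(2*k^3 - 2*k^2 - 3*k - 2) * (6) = 12*k^3 - 12*k^2 - 18*k - 12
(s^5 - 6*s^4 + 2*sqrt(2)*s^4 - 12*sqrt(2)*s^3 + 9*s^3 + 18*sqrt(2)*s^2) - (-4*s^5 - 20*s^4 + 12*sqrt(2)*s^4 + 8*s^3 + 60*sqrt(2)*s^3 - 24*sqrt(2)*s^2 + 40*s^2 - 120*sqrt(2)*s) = 5*s^5 - 10*sqrt(2)*s^4 + 14*s^4 - 72*sqrt(2)*s^3 + s^3 - 40*s^2 + 42*sqrt(2)*s^2 + 120*sqrt(2)*s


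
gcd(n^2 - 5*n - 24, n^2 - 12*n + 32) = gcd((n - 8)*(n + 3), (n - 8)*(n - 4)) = n - 8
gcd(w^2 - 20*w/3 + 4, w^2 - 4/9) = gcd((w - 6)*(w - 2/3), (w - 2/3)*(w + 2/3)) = w - 2/3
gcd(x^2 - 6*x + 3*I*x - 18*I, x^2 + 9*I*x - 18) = x + 3*I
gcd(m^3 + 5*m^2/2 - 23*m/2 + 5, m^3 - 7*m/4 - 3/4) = 1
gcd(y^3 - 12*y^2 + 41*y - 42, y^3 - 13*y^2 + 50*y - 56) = y^2 - 9*y + 14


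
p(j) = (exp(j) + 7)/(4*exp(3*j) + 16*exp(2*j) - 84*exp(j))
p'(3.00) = 0.00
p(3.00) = 0.00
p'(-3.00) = 1.67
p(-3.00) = -1.70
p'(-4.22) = 5.67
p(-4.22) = -5.70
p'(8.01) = -0.00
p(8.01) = 0.00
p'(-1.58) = 0.40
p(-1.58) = -0.43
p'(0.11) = 0.05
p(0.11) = -0.12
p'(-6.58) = 60.04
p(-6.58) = -60.07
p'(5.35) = -0.00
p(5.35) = 0.00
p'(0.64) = -0.09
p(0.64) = -0.12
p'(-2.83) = 1.41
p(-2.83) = -1.44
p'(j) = (exp(j) + 7)*(-12*exp(3*j) - 32*exp(2*j) + 84*exp(j))/(4*exp(3*j) + 16*exp(2*j) - 84*exp(j))^2 + exp(j)/(4*exp(3*j) + 16*exp(2*j) - 84*exp(j)) = (3 - 2*exp(j))*exp(-j)/(4*(exp(2*j) - 6*exp(j) + 9))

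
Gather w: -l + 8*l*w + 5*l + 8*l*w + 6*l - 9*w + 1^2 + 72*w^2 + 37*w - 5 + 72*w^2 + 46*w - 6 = 10*l + 144*w^2 + w*(16*l + 74) - 10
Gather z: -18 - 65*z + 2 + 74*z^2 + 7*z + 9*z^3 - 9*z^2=9*z^3 + 65*z^2 - 58*z - 16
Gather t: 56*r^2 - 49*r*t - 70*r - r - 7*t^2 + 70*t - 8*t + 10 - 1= 56*r^2 - 71*r - 7*t^2 + t*(62 - 49*r) + 9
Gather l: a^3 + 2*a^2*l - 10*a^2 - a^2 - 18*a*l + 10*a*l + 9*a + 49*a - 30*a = a^3 - 11*a^2 + 28*a + l*(2*a^2 - 8*a)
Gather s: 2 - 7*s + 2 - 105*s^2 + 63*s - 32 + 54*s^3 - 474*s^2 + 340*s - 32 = 54*s^3 - 579*s^2 + 396*s - 60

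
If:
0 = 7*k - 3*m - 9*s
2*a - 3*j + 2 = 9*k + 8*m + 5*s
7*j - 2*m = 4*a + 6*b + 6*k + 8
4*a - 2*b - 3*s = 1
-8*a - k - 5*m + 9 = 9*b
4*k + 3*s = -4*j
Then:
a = -26587/269020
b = 39944/67255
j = 88407/67255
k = -89949/134510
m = 137579/134510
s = -11582/13451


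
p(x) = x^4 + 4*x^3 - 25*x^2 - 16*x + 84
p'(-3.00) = 134.00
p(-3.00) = -120.00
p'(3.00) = 50.00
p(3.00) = 0.00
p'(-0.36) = 3.37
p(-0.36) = 86.35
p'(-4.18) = 110.53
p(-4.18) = -272.78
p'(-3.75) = 129.31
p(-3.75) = -220.75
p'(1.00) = -50.00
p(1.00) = 48.00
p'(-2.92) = 132.73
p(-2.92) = -109.33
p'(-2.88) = 131.98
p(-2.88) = -104.03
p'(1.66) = -47.64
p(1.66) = 14.44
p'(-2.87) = 131.78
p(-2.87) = -102.72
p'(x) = 4*x^3 + 12*x^2 - 50*x - 16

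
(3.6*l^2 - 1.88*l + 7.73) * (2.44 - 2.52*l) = -9.072*l^3 + 13.5216*l^2 - 24.0668*l + 18.8612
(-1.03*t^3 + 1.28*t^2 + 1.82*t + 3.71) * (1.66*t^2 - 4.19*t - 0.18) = -1.7098*t^5 + 6.4405*t^4 - 2.1566*t^3 - 1.6976*t^2 - 15.8725*t - 0.6678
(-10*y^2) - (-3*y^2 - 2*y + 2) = -7*y^2 + 2*y - 2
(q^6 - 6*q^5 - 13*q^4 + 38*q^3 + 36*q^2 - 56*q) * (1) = q^6 - 6*q^5 - 13*q^4 + 38*q^3 + 36*q^2 - 56*q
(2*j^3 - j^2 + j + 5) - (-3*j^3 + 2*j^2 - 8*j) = 5*j^3 - 3*j^2 + 9*j + 5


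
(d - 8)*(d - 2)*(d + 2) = d^3 - 8*d^2 - 4*d + 32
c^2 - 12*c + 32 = (c - 8)*(c - 4)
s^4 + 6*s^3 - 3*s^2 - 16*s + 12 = (s - 1)^2*(s + 2)*(s + 6)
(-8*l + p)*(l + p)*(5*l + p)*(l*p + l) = -40*l^4*p - 40*l^4 - 43*l^3*p^2 - 43*l^3*p - 2*l^2*p^3 - 2*l^2*p^2 + l*p^4 + l*p^3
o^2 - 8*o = o*(o - 8)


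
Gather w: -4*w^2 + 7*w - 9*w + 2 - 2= -4*w^2 - 2*w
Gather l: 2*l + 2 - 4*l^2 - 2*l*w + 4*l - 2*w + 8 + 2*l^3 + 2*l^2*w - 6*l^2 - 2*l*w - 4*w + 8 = 2*l^3 + l^2*(2*w - 10) + l*(6 - 4*w) - 6*w + 18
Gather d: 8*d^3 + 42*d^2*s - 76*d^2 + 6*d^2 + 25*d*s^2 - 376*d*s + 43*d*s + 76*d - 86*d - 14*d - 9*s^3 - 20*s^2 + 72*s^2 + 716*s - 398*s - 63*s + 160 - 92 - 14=8*d^3 + d^2*(42*s - 70) + d*(25*s^2 - 333*s - 24) - 9*s^3 + 52*s^2 + 255*s + 54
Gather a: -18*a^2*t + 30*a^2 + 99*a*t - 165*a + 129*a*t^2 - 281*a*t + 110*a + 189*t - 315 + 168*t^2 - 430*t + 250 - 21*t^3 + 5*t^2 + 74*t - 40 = a^2*(30 - 18*t) + a*(129*t^2 - 182*t - 55) - 21*t^3 + 173*t^2 - 167*t - 105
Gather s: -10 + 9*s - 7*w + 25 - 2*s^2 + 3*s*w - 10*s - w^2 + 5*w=-2*s^2 + s*(3*w - 1) - w^2 - 2*w + 15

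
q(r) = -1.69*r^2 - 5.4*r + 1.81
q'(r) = -3.38*r - 5.4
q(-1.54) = 6.12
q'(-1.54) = -0.19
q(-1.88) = 5.99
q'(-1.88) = 0.95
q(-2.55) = 4.59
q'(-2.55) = 3.22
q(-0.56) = 4.30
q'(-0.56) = -3.51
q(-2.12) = 5.66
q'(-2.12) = 1.77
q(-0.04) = 2.02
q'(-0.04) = -5.26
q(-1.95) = 5.91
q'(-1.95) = 1.19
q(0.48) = -1.17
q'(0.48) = -7.02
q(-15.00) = -297.44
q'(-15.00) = 45.30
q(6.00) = -91.43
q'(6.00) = -25.68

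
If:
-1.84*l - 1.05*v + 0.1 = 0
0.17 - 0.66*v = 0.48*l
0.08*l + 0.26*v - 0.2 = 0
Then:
No Solution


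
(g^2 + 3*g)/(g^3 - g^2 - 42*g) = (g + 3)/(g^2 - g - 42)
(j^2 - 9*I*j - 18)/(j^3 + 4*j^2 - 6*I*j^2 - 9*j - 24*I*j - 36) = (j - 6*I)/(j^2 + j*(4 - 3*I) - 12*I)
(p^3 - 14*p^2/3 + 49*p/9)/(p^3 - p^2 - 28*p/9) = (3*p - 7)/(3*p + 4)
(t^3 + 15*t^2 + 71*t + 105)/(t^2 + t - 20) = (t^2 + 10*t + 21)/(t - 4)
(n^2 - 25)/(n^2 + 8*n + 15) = (n - 5)/(n + 3)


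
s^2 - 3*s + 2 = (s - 2)*(s - 1)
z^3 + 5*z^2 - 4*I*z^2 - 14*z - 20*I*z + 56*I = (z - 2)*(z + 7)*(z - 4*I)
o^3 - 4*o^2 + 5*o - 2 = (o - 2)*(o - 1)^2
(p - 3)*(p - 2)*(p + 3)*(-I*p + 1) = -I*p^4 + p^3 + 2*I*p^3 - 2*p^2 + 9*I*p^2 - 9*p - 18*I*p + 18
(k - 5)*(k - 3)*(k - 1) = k^3 - 9*k^2 + 23*k - 15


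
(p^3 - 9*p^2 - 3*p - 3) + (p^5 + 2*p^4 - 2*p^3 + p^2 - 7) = p^5 + 2*p^4 - p^3 - 8*p^2 - 3*p - 10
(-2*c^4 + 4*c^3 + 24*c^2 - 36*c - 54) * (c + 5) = -2*c^5 - 6*c^4 + 44*c^3 + 84*c^2 - 234*c - 270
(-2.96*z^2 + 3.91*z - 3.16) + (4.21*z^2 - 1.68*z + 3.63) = 1.25*z^2 + 2.23*z + 0.47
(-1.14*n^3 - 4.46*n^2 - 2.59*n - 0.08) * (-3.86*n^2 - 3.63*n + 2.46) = 4.4004*n^5 + 21.3538*n^4 + 23.3828*n^3 - 1.2611*n^2 - 6.081*n - 0.1968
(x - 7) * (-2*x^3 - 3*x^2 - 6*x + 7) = -2*x^4 + 11*x^3 + 15*x^2 + 49*x - 49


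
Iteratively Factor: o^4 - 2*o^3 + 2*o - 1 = (o + 1)*(o^3 - 3*o^2 + 3*o - 1) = (o - 1)*(o + 1)*(o^2 - 2*o + 1) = (o - 1)^2*(o + 1)*(o - 1)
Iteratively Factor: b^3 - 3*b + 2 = (b + 2)*(b^2 - 2*b + 1) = (b - 1)*(b + 2)*(b - 1)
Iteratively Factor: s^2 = (s)*(s)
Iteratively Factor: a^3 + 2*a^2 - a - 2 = (a - 1)*(a^2 + 3*a + 2) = (a - 1)*(a + 1)*(a + 2)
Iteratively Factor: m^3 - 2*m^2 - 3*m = (m)*(m^2 - 2*m - 3) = m*(m + 1)*(m - 3)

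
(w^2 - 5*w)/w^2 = (w - 5)/w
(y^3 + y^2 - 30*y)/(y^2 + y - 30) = y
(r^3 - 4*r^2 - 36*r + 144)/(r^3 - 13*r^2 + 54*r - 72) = (r + 6)/(r - 3)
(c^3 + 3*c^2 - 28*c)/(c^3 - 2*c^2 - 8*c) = (c + 7)/(c + 2)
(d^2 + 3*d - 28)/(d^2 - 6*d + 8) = (d + 7)/(d - 2)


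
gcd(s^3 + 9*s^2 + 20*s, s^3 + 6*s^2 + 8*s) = s^2 + 4*s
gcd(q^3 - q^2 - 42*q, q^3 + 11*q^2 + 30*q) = q^2 + 6*q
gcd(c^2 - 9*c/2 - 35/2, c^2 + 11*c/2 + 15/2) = c + 5/2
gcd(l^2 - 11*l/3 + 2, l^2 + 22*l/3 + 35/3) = 1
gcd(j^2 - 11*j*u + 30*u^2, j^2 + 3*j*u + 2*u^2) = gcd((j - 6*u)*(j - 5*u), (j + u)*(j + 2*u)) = 1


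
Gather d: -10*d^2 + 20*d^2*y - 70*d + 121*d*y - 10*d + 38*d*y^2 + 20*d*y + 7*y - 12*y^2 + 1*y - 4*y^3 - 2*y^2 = d^2*(20*y - 10) + d*(38*y^2 + 141*y - 80) - 4*y^3 - 14*y^2 + 8*y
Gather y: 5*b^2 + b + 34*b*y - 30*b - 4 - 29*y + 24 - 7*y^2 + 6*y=5*b^2 - 29*b - 7*y^2 + y*(34*b - 23) + 20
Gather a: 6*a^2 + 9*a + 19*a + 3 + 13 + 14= 6*a^2 + 28*a + 30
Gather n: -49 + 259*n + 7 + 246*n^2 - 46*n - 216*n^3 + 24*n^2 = -216*n^3 + 270*n^2 + 213*n - 42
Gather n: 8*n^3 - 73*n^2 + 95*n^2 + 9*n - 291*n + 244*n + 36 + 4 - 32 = 8*n^3 + 22*n^2 - 38*n + 8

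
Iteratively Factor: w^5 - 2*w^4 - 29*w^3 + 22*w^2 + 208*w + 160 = (w - 4)*(w^4 + 2*w^3 - 21*w^2 - 62*w - 40) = (w - 4)*(w + 4)*(w^3 - 2*w^2 - 13*w - 10) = (w - 4)*(w + 2)*(w + 4)*(w^2 - 4*w - 5) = (w - 4)*(w + 1)*(w + 2)*(w + 4)*(w - 5)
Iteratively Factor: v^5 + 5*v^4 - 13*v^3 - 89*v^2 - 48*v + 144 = (v - 4)*(v^4 + 9*v^3 + 23*v^2 + 3*v - 36) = (v - 4)*(v - 1)*(v^3 + 10*v^2 + 33*v + 36) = (v - 4)*(v - 1)*(v + 3)*(v^2 + 7*v + 12) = (v - 4)*(v - 1)*(v + 3)^2*(v + 4)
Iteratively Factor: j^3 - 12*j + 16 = (j - 2)*(j^2 + 2*j - 8) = (j - 2)^2*(j + 4)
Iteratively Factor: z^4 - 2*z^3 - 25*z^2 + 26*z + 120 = (z - 3)*(z^3 + z^2 - 22*z - 40) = (z - 3)*(z + 4)*(z^2 - 3*z - 10) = (z - 5)*(z - 3)*(z + 4)*(z + 2)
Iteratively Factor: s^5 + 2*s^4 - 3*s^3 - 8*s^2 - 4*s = (s + 1)*(s^4 + s^3 - 4*s^2 - 4*s) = (s + 1)*(s + 2)*(s^3 - s^2 - 2*s) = s*(s + 1)*(s + 2)*(s^2 - s - 2) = s*(s + 1)^2*(s + 2)*(s - 2)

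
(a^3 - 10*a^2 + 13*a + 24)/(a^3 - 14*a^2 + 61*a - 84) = (a^2 - 7*a - 8)/(a^2 - 11*a + 28)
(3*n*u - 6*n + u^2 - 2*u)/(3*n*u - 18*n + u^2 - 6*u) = (u - 2)/(u - 6)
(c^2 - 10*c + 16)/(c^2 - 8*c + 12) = (c - 8)/(c - 6)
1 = 1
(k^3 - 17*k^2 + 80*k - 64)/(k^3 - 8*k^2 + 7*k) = (k^2 - 16*k + 64)/(k*(k - 7))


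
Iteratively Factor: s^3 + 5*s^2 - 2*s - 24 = (s + 3)*(s^2 + 2*s - 8) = (s - 2)*(s + 3)*(s + 4)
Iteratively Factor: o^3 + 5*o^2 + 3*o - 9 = (o + 3)*(o^2 + 2*o - 3) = (o - 1)*(o + 3)*(o + 3)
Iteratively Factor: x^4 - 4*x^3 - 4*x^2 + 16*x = (x - 2)*(x^3 - 2*x^2 - 8*x) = (x - 2)*(x + 2)*(x^2 - 4*x) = x*(x - 2)*(x + 2)*(x - 4)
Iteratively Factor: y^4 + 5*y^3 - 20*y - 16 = (y + 4)*(y^3 + y^2 - 4*y - 4) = (y + 1)*(y + 4)*(y^2 - 4) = (y - 2)*(y + 1)*(y + 4)*(y + 2)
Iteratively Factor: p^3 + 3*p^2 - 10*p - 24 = (p + 2)*(p^2 + p - 12) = (p + 2)*(p + 4)*(p - 3)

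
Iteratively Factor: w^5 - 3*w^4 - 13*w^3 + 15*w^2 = (w)*(w^4 - 3*w^3 - 13*w^2 + 15*w) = w*(w - 5)*(w^3 + 2*w^2 - 3*w) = w*(w - 5)*(w - 1)*(w^2 + 3*w) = w*(w - 5)*(w - 1)*(w + 3)*(w)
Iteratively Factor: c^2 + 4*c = (c)*(c + 4)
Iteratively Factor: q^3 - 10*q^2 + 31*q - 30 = (q - 5)*(q^2 - 5*q + 6) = (q - 5)*(q - 3)*(q - 2)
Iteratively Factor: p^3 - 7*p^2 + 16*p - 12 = (p - 2)*(p^2 - 5*p + 6) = (p - 2)^2*(p - 3)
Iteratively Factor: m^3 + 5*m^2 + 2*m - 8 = (m + 2)*(m^2 + 3*m - 4) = (m + 2)*(m + 4)*(m - 1)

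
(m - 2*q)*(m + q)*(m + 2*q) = m^3 + m^2*q - 4*m*q^2 - 4*q^3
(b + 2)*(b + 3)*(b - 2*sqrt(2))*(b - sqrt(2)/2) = b^4 - 5*sqrt(2)*b^3/2 + 5*b^3 - 25*sqrt(2)*b^2/2 + 8*b^2 - 15*sqrt(2)*b + 10*b + 12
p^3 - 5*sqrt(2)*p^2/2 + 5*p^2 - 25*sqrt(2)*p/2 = p*(p + 5)*(p - 5*sqrt(2)/2)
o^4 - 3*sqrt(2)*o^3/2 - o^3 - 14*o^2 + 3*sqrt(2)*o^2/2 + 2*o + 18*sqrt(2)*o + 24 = (o - 4)*(o + 3)*(o - 2*sqrt(2))*(o + sqrt(2)/2)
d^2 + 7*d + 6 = (d + 1)*(d + 6)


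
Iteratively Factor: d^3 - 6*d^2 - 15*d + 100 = (d - 5)*(d^2 - d - 20) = (d - 5)*(d + 4)*(d - 5)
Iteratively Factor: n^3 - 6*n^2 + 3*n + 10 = (n - 5)*(n^2 - n - 2) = (n - 5)*(n + 1)*(n - 2)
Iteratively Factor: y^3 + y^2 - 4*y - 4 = (y - 2)*(y^2 + 3*y + 2) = (y - 2)*(y + 2)*(y + 1)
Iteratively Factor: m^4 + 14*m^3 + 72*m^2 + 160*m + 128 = (m + 4)*(m^3 + 10*m^2 + 32*m + 32) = (m + 2)*(m + 4)*(m^2 + 8*m + 16) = (m + 2)*(m + 4)^2*(m + 4)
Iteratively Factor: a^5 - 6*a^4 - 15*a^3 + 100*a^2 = (a)*(a^4 - 6*a^3 - 15*a^2 + 100*a) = a*(a + 4)*(a^3 - 10*a^2 + 25*a) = a^2*(a + 4)*(a^2 - 10*a + 25) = a^2*(a - 5)*(a + 4)*(a - 5)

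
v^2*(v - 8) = v^3 - 8*v^2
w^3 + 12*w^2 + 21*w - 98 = (w - 2)*(w + 7)^2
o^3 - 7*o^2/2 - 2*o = o*(o - 4)*(o + 1/2)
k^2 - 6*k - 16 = (k - 8)*(k + 2)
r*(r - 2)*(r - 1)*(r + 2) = r^4 - r^3 - 4*r^2 + 4*r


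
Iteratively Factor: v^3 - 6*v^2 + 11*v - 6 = (v - 2)*(v^2 - 4*v + 3) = (v - 3)*(v - 2)*(v - 1)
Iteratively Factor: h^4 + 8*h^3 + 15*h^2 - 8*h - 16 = (h + 1)*(h^3 + 7*h^2 + 8*h - 16) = (h - 1)*(h + 1)*(h^2 + 8*h + 16) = (h - 1)*(h + 1)*(h + 4)*(h + 4)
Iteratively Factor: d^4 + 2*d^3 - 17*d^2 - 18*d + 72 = (d - 3)*(d^3 + 5*d^2 - 2*d - 24) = (d - 3)*(d - 2)*(d^2 + 7*d + 12) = (d - 3)*(d - 2)*(d + 3)*(d + 4)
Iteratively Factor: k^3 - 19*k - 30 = (k + 2)*(k^2 - 2*k - 15) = (k + 2)*(k + 3)*(k - 5)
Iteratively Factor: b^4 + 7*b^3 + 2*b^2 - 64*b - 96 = (b - 3)*(b^3 + 10*b^2 + 32*b + 32) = (b - 3)*(b + 4)*(b^2 + 6*b + 8) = (b - 3)*(b + 4)^2*(b + 2)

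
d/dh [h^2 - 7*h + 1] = 2*h - 7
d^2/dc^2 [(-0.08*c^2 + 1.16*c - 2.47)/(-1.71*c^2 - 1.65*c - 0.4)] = (-2.22044604925031e-16*c^4 - 7.235352*c^3 + 43.006842*c^2 + 46.57527*c + 11.62699)/(5.000211*c^6 + 14.474295*c^5 + 17.475345*c^4 + 11.263725*c^3 + 4.0878*c^2 + 0.792*c + 0.064)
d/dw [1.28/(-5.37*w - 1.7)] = 6.8736/(5.37*w + 1.7)^2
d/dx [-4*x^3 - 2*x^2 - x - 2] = -12*x^2 - 4*x - 1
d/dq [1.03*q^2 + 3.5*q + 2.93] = 2.06*q + 3.5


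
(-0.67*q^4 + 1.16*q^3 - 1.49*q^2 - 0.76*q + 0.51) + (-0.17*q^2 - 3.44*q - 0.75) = -0.67*q^4 + 1.16*q^3 - 1.66*q^2 - 4.2*q - 0.24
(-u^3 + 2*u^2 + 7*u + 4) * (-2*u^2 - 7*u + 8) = 2*u^5 + 3*u^4 - 36*u^3 - 41*u^2 + 28*u + 32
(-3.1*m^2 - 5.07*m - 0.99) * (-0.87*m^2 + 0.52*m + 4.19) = 2.697*m^4 + 2.7989*m^3 - 14.7641*m^2 - 21.7581*m - 4.1481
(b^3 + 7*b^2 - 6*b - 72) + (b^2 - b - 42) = b^3 + 8*b^2 - 7*b - 114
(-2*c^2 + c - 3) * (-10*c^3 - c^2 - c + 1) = 20*c^5 - 8*c^4 + 31*c^3 + 4*c - 3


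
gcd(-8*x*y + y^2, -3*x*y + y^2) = y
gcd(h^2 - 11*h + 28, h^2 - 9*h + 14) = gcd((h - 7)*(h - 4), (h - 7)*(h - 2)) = h - 7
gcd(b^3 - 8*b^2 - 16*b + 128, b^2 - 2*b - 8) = b - 4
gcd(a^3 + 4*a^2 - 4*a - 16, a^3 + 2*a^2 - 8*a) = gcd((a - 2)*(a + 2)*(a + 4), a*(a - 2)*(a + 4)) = a^2 + 2*a - 8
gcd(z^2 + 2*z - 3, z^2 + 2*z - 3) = z^2 + 2*z - 3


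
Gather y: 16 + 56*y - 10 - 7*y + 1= 49*y + 7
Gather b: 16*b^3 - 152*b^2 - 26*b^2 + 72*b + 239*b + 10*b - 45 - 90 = 16*b^3 - 178*b^2 + 321*b - 135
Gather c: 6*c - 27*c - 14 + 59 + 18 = 63 - 21*c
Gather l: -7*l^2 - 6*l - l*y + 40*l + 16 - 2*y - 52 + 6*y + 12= -7*l^2 + l*(34 - y) + 4*y - 24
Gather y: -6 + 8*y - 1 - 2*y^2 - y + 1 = -2*y^2 + 7*y - 6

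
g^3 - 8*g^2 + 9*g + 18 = (g - 6)*(g - 3)*(g + 1)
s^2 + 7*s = s*(s + 7)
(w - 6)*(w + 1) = w^2 - 5*w - 6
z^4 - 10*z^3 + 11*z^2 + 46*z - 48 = (z - 8)*(z - 3)*(z - 1)*(z + 2)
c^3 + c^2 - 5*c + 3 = (c - 1)^2*(c + 3)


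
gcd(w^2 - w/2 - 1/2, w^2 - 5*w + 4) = w - 1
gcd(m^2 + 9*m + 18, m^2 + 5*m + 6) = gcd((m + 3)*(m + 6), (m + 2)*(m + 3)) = m + 3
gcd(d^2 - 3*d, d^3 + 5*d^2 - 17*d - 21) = d - 3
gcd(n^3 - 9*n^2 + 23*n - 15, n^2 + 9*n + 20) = 1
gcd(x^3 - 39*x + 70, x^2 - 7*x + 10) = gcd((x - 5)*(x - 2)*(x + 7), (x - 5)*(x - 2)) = x^2 - 7*x + 10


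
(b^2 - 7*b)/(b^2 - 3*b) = (b - 7)/(b - 3)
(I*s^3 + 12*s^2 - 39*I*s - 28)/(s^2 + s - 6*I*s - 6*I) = (I*s^3 + 12*s^2 - 39*I*s - 28)/(s^2 + s - 6*I*s - 6*I)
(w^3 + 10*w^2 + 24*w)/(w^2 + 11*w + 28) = w*(w + 6)/(w + 7)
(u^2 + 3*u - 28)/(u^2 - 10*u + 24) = (u + 7)/(u - 6)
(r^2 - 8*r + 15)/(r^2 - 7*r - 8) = (-r^2 + 8*r - 15)/(-r^2 + 7*r + 8)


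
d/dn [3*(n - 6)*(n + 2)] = 6*n - 12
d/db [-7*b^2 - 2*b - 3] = -14*b - 2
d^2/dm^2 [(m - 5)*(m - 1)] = 2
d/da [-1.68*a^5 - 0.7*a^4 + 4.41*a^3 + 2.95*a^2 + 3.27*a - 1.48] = -8.4*a^4 - 2.8*a^3 + 13.23*a^2 + 5.9*a + 3.27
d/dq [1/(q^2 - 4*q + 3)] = 2*(2 - q)/(q^2 - 4*q + 3)^2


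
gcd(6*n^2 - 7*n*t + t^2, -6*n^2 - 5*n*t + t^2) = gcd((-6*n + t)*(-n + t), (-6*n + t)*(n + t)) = -6*n + t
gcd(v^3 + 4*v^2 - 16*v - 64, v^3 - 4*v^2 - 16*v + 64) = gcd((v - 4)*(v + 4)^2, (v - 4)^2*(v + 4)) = v^2 - 16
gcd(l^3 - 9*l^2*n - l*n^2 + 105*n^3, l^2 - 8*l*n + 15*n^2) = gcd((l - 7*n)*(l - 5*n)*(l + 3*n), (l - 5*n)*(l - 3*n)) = l - 5*n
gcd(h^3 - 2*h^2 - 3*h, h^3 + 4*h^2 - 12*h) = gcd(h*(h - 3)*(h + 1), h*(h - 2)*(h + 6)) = h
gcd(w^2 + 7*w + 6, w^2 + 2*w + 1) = w + 1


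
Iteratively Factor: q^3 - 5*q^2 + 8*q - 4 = (q - 2)*(q^2 - 3*q + 2) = (q - 2)*(q - 1)*(q - 2)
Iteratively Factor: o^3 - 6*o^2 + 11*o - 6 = (o - 3)*(o^2 - 3*o + 2) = (o - 3)*(o - 1)*(o - 2)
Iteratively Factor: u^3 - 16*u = (u - 4)*(u^2 + 4*u) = (u - 4)*(u + 4)*(u)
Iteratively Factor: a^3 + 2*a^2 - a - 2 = (a - 1)*(a^2 + 3*a + 2) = (a - 1)*(a + 1)*(a + 2)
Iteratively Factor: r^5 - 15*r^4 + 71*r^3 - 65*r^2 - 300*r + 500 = (r - 5)*(r^4 - 10*r^3 + 21*r^2 + 40*r - 100) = (r - 5)*(r - 2)*(r^3 - 8*r^2 + 5*r + 50) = (r - 5)^2*(r - 2)*(r^2 - 3*r - 10) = (r - 5)^3*(r - 2)*(r + 2)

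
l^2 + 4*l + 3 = (l + 1)*(l + 3)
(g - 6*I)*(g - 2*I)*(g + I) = g^3 - 7*I*g^2 - 4*g - 12*I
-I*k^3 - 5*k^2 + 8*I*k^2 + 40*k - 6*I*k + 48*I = (k - 8)*(k - 6*I)*(-I*k + 1)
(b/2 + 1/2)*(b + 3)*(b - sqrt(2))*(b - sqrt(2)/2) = b^4/2 - 3*sqrt(2)*b^3/4 + 2*b^3 - 3*sqrt(2)*b^2 + 2*b^2 - 9*sqrt(2)*b/4 + 2*b + 3/2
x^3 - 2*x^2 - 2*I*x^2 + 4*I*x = x*(x - 2)*(x - 2*I)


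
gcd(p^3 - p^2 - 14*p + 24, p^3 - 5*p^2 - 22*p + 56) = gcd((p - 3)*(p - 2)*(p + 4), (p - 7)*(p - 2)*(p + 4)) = p^2 + 2*p - 8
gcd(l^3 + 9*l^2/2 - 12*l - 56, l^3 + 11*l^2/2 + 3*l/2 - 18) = l + 4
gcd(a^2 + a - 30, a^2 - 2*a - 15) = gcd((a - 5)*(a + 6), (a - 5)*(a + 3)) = a - 5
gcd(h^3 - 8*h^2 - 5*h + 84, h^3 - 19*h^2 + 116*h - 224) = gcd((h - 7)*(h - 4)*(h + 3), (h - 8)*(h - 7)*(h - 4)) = h^2 - 11*h + 28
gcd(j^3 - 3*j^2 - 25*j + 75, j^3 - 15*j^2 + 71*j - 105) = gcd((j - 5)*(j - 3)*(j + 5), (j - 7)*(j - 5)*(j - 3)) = j^2 - 8*j + 15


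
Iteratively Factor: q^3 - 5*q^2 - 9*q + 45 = (q - 5)*(q^2 - 9) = (q - 5)*(q - 3)*(q + 3)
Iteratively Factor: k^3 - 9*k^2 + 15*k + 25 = (k - 5)*(k^2 - 4*k - 5) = (k - 5)*(k + 1)*(k - 5)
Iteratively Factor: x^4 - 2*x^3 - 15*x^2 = (x + 3)*(x^3 - 5*x^2) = (x - 5)*(x + 3)*(x^2) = x*(x - 5)*(x + 3)*(x)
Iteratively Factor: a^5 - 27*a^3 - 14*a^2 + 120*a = (a - 2)*(a^4 + 2*a^3 - 23*a^2 - 60*a) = (a - 5)*(a - 2)*(a^3 + 7*a^2 + 12*a) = (a - 5)*(a - 2)*(a + 3)*(a^2 + 4*a) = a*(a - 5)*(a - 2)*(a + 3)*(a + 4)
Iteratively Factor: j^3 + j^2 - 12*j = (j - 3)*(j^2 + 4*j) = j*(j - 3)*(j + 4)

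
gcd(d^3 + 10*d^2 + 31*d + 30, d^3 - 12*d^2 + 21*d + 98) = d + 2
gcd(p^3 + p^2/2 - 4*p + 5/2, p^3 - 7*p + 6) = p - 1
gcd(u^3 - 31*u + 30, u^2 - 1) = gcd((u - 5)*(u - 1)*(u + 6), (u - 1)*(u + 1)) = u - 1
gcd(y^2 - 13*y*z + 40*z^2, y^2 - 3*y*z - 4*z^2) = 1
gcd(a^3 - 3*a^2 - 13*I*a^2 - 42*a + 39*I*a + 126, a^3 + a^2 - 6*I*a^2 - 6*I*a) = a - 6*I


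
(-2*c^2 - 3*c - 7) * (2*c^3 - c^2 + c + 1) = -4*c^5 - 4*c^4 - 13*c^3 + 2*c^2 - 10*c - 7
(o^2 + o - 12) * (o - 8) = o^3 - 7*o^2 - 20*o + 96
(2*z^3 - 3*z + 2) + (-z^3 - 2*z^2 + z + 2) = z^3 - 2*z^2 - 2*z + 4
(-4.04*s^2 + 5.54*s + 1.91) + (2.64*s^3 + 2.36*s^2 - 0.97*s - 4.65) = 2.64*s^3 - 1.68*s^2 + 4.57*s - 2.74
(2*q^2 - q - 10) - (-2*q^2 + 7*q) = 4*q^2 - 8*q - 10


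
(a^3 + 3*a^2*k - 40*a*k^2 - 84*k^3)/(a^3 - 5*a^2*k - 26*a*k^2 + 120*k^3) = (a^2 + 9*a*k + 14*k^2)/(a^2 + a*k - 20*k^2)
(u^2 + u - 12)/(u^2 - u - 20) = (u - 3)/(u - 5)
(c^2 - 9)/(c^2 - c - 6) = (c + 3)/(c + 2)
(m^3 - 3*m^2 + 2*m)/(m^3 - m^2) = (m - 2)/m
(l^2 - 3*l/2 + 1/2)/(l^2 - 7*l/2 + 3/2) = (l - 1)/(l - 3)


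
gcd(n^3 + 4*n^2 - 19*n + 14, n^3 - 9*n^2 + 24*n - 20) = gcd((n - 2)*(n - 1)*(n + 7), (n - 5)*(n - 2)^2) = n - 2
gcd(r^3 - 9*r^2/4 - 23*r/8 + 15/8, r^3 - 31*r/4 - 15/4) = r - 3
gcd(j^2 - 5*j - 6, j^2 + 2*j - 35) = 1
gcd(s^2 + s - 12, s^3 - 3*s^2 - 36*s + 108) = s - 3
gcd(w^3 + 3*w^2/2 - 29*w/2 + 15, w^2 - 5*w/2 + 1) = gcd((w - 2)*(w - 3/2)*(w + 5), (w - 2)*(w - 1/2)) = w - 2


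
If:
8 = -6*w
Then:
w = -4/3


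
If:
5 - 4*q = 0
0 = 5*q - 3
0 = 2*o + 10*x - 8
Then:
No Solution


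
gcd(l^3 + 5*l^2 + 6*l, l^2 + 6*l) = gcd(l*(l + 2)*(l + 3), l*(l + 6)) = l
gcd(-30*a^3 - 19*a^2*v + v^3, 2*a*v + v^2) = 2*a + v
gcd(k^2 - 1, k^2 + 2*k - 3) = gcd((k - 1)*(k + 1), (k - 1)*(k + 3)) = k - 1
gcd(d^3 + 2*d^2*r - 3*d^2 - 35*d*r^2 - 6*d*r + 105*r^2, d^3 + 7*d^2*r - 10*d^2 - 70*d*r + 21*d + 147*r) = d^2 + 7*d*r - 3*d - 21*r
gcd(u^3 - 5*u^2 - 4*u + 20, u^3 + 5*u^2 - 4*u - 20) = u^2 - 4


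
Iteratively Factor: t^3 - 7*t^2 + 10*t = (t - 2)*(t^2 - 5*t) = (t - 5)*(t - 2)*(t)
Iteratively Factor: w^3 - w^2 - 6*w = (w)*(w^2 - w - 6) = w*(w - 3)*(w + 2)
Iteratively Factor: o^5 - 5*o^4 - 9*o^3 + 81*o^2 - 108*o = (o - 3)*(o^4 - 2*o^3 - 15*o^2 + 36*o) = (o - 3)^2*(o^3 + o^2 - 12*o) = o*(o - 3)^2*(o^2 + o - 12) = o*(o - 3)^3*(o + 4)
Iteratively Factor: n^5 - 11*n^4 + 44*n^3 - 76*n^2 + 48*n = (n - 2)*(n^4 - 9*n^3 + 26*n^2 - 24*n) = (n - 2)^2*(n^3 - 7*n^2 + 12*n) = (n - 4)*(n - 2)^2*(n^2 - 3*n) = n*(n - 4)*(n - 2)^2*(n - 3)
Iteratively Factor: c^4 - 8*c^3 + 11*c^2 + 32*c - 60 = (c - 5)*(c^3 - 3*c^2 - 4*c + 12) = (c - 5)*(c - 3)*(c^2 - 4) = (c - 5)*(c - 3)*(c + 2)*(c - 2)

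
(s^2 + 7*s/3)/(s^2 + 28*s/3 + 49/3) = s/(s + 7)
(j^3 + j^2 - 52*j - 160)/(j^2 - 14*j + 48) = (j^2 + 9*j + 20)/(j - 6)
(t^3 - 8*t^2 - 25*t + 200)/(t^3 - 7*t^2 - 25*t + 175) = (t - 8)/(t - 7)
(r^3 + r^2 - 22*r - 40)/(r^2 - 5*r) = r + 6 + 8/r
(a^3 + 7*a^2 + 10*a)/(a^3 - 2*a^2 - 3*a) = (a^2 + 7*a + 10)/(a^2 - 2*a - 3)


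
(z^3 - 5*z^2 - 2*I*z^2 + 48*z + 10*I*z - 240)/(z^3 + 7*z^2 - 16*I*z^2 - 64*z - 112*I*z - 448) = (z^2 + z*(-5 + 6*I) - 30*I)/(z^2 + z*(7 - 8*I) - 56*I)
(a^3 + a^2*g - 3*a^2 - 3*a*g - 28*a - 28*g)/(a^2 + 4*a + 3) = (a^3 + a^2*g - 3*a^2 - 3*a*g - 28*a - 28*g)/(a^2 + 4*a + 3)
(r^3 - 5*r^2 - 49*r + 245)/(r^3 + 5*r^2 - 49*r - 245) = (r - 5)/(r + 5)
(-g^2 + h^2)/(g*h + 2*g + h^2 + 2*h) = (-g + h)/(h + 2)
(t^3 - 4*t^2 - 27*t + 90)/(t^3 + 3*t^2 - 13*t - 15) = (t - 6)/(t + 1)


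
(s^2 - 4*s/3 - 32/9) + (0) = s^2 - 4*s/3 - 32/9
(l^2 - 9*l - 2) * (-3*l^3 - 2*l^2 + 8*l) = -3*l^5 + 25*l^4 + 32*l^3 - 68*l^2 - 16*l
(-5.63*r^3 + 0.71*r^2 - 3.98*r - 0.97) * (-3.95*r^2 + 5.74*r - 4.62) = 22.2385*r^5 - 35.1207*r^4 + 45.807*r^3 - 22.2939*r^2 + 12.8198*r + 4.4814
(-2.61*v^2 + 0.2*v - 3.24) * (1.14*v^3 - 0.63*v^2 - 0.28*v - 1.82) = -2.9754*v^5 + 1.8723*v^4 - 3.0888*v^3 + 6.7354*v^2 + 0.5432*v + 5.8968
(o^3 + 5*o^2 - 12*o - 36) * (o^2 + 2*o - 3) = o^5 + 7*o^4 - 5*o^3 - 75*o^2 - 36*o + 108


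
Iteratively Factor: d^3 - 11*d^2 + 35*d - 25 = (d - 1)*(d^2 - 10*d + 25) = (d - 5)*(d - 1)*(d - 5)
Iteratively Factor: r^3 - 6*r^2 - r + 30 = (r - 3)*(r^2 - 3*r - 10) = (r - 5)*(r - 3)*(r + 2)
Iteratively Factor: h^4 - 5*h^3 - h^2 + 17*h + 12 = (h + 1)*(h^3 - 6*h^2 + 5*h + 12) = (h - 3)*(h + 1)*(h^2 - 3*h - 4) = (h - 4)*(h - 3)*(h + 1)*(h + 1)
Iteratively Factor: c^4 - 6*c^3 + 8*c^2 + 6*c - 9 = (c - 1)*(c^3 - 5*c^2 + 3*c + 9) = (c - 3)*(c - 1)*(c^2 - 2*c - 3) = (c - 3)*(c - 1)*(c + 1)*(c - 3)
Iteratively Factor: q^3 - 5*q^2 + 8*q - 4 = (q - 1)*(q^2 - 4*q + 4) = (q - 2)*(q - 1)*(q - 2)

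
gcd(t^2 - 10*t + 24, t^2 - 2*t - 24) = t - 6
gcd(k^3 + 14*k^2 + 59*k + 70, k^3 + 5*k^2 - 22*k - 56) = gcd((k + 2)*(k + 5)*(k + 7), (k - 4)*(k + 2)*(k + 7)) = k^2 + 9*k + 14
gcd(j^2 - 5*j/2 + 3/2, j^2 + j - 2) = j - 1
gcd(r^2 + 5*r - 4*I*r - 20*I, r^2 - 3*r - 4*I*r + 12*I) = r - 4*I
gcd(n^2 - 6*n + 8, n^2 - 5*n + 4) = n - 4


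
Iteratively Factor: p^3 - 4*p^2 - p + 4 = (p - 1)*(p^2 - 3*p - 4) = (p - 1)*(p + 1)*(p - 4)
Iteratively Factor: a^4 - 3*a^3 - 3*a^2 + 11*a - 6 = (a - 1)*(a^3 - 2*a^2 - 5*a + 6) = (a - 1)*(a + 2)*(a^2 - 4*a + 3) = (a - 1)^2*(a + 2)*(a - 3)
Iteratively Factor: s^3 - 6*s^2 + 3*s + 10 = (s - 5)*(s^2 - s - 2) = (s - 5)*(s - 2)*(s + 1)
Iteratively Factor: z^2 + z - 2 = (z + 2)*(z - 1)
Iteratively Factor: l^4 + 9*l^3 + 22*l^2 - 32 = (l + 4)*(l^3 + 5*l^2 + 2*l - 8) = (l + 4)^2*(l^2 + l - 2) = (l - 1)*(l + 4)^2*(l + 2)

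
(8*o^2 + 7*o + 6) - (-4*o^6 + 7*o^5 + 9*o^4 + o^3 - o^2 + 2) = 4*o^6 - 7*o^5 - 9*o^4 - o^3 + 9*o^2 + 7*o + 4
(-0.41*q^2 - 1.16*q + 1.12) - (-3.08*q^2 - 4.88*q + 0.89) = 2.67*q^2 + 3.72*q + 0.23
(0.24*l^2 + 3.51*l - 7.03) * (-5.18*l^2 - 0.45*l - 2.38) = -1.2432*l^4 - 18.2898*l^3 + 34.2647*l^2 - 5.1903*l + 16.7314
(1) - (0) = 1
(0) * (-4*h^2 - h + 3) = 0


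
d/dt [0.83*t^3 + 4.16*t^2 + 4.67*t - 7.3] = 2.49*t^2 + 8.32*t + 4.67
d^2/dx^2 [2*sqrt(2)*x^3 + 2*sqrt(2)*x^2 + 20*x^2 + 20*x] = 12*sqrt(2)*x + 4*sqrt(2) + 40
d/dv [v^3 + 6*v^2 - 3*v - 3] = 3*v^2 + 12*v - 3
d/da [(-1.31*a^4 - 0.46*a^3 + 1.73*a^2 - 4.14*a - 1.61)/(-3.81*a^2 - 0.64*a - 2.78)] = (9.9822*a^5 + 4.2678*a^4 + 15.156*a^3 - 13.0442*a^2 - 21.887*a + 10.4788)/(14.5161*a^4 + 4.8768*a^3 + 21.5932*a^2 + 3.5584*a + 7.7284)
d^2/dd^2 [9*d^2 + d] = 18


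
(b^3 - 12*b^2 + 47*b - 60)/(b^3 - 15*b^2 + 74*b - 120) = (b - 3)/(b - 6)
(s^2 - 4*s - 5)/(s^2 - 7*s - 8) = (s - 5)/(s - 8)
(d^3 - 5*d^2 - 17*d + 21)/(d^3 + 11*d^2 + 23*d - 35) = (d^2 - 4*d - 21)/(d^2 + 12*d + 35)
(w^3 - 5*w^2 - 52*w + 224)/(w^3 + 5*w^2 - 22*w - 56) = (w - 8)/(w + 2)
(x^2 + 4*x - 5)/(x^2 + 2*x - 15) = (x - 1)/(x - 3)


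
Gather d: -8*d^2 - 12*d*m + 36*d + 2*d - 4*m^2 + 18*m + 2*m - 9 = -8*d^2 + d*(38 - 12*m) - 4*m^2 + 20*m - 9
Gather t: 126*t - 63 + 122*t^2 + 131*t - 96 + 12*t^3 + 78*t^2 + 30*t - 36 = 12*t^3 + 200*t^2 + 287*t - 195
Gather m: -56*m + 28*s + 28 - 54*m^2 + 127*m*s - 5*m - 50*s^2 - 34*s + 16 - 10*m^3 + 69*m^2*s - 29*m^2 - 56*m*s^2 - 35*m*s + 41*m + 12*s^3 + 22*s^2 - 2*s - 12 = -10*m^3 + m^2*(69*s - 83) + m*(-56*s^2 + 92*s - 20) + 12*s^3 - 28*s^2 - 8*s + 32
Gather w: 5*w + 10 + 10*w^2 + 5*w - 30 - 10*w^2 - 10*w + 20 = 0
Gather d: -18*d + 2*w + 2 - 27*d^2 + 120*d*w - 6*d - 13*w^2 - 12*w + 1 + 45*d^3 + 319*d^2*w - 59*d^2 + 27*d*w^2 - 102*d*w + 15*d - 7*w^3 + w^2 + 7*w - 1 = 45*d^3 + d^2*(319*w - 86) + d*(27*w^2 + 18*w - 9) - 7*w^3 - 12*w^2 - 3*w + 2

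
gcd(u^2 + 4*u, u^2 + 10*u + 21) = 1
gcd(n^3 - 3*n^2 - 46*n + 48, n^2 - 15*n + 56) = n - 8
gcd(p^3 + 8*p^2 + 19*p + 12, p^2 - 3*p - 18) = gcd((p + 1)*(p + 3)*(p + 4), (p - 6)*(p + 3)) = p + 3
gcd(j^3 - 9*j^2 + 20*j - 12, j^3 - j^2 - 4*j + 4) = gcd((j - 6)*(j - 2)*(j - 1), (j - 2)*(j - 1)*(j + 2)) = j^2 - 3*j + 2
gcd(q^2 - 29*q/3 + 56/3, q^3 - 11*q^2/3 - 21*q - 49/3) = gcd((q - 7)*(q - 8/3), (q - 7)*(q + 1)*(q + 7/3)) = q - 7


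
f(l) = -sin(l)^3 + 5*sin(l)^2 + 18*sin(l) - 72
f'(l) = -3*sin(l)^2*cos(l) + 10*sin(l)*cos(l) + 18*cos(l)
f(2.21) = -54.85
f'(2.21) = -14.37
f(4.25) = -83.39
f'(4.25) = -2.97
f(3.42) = -76.55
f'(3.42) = -14.45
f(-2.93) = -75.55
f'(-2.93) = -15.42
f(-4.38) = -51.36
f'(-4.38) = -8.08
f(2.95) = -68.40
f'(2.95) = -19.43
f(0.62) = -60.05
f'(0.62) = 18.55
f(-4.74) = -50.01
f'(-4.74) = 0.69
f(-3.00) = -74.44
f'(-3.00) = -16.36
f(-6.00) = -66.60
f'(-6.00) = 19.74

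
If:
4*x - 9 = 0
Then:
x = 9/4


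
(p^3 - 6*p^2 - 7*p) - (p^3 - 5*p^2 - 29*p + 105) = -p^2 + 22*p - 105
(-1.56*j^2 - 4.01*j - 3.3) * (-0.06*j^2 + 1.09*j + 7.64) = 0.0936*j^4 - 1.4598*j^3 - 16.0913*j^2 - 34.2334*j - 25.212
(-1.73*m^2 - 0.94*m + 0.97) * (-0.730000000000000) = 1.2629*m^2 + 0.6862*m - 0.7081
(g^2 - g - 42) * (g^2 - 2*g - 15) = g^4 - 3*g^3 - 55*g^2 + 99*g + 630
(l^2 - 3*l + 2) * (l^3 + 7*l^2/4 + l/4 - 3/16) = l^5 - 5*l^4/4 - 3*l^3 + 41*l^2/16 + 17*l/16 - 3/8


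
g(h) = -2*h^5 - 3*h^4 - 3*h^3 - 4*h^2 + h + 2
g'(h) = -10*h^4 - 12*h^3 - 9*h^2 - 8*h + 1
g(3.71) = -2176.61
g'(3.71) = -2659.84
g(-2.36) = 70.15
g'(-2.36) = -182.72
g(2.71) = -538.51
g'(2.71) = -864.97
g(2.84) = -660.81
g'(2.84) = -1019.73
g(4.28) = -4181.32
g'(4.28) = -4494.58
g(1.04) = -10.60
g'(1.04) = -42.25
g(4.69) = -6380.58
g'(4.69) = -6310.71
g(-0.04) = 1.95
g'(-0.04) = 1.31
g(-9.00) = 100271.00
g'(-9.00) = -57518.00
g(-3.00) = 287.00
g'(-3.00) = -542.00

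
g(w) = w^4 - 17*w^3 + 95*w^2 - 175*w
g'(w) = 4*w^3 - 51*w^2 + 190*w - 175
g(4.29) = -5.86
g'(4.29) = 17.31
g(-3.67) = 2943.53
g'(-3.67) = -1756.94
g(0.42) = -57.97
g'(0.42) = -103.90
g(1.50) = -101.06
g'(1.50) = 8.75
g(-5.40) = 7242.39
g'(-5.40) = -3318.02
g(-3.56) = 2754.62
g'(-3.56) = -1678.23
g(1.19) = -100.36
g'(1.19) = -14.38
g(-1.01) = 292.22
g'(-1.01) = -423.05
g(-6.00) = 9438.00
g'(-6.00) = -4015.00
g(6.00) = -6.00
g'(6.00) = -7.00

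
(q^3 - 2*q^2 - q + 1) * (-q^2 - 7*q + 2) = -q^5 - 5*q^4 + 17*q^3 + 2*q^2 - 9*q + 2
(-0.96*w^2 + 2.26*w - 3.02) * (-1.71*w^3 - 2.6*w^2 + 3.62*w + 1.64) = 1.6416*w^5 - 1.3686*w^4 - 4.187*w^3 + 14.4588*w^2 - 7.226*w - 4.9528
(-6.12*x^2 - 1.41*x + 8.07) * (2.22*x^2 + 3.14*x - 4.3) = -13.5864*x^4 - 22.347*x^3 + 39.804*x^2 + 31.4028*x - 34.701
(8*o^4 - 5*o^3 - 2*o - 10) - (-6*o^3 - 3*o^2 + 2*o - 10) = 8*o^4 + o^3 + 3*o^2 - 4*o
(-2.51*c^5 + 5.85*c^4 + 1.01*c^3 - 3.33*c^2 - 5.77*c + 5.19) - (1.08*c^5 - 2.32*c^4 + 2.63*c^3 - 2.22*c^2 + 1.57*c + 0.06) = -3.59*c^5 + 8.17*c^4 - 1.62*c^3 - 1.11*c^2 - 7.34*c + 5.13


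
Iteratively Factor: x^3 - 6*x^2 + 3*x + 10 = (x - 2)*(x^2 - 4*x - 5) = (x - 2)*(x + 1)*(x - 5)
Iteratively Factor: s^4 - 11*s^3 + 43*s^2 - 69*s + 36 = (s - 3)*(s^3 - 8*s^2 + 19*s - 12) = (s - 3)^2*(s^2 - 5*s + 4) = (s - 4)*(s - 3)^2*(s - 1)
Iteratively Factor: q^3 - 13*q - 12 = (q - 4)*(q^2 + 4*q + 3) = (q - 4)*(q + 3)*(q + 1)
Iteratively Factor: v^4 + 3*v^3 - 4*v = (v - 1)*(v^3 + 4*v^2 + 4*v) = (v - 1)*(v + 2)*(v^2 + 2*v) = (v - 1)*(v + 2)^2*(v)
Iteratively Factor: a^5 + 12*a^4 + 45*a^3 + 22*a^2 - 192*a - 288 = (a + 3)*(a^4 + 9*a^3 + 18*a^2 - 32*a - 96) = (a + 3)^2*(a^3 + 6*a^2 - 32) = (a - 2)*(a + 3)^2*(a^2 + 8*a + 16) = (a - 2)*(a + 3)^2*(a + 4)*(a + 4)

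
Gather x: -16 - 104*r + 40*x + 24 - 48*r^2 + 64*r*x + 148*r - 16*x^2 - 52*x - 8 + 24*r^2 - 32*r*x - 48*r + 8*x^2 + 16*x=-24*r^2 - 4*r - 8*x^2 + x*(32*r + 4)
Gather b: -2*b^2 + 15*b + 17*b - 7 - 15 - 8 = -2*b^2 + 32*b - 30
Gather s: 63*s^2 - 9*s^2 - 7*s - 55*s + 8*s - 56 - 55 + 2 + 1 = 54*s^2 - 54*s - 108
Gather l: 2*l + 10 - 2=2*l + 8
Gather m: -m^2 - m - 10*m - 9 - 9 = -m^2 - 11*m - 18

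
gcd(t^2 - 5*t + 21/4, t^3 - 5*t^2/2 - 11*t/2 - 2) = 1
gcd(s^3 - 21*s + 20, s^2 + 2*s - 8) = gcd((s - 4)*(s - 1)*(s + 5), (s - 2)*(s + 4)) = 1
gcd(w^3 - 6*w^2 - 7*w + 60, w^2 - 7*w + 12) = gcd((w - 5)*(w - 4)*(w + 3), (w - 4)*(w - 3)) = w - 4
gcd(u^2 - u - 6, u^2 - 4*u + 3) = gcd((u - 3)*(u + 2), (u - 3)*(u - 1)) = u - 3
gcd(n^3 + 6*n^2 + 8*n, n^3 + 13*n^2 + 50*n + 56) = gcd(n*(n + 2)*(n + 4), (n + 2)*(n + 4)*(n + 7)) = n^2 + 6*n + 8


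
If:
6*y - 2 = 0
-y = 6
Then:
No Solution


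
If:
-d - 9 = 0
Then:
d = -9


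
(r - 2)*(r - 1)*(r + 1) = r^3 - 2*r^2 - r + 2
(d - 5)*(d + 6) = d^2 + d - 30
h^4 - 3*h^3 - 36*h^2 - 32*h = h*(h - 8)*(h + 1)*(h + 4)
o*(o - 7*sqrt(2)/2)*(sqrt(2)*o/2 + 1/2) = sqrt(2)*o^3/2 - 3*o^2 - 7*sqrt(2)*o/4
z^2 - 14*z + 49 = (z - 7)^2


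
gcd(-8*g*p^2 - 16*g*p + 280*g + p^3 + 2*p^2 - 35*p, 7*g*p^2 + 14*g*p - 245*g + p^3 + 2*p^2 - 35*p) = p^2 + 2*p - 35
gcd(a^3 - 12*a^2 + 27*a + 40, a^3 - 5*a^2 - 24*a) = a - 8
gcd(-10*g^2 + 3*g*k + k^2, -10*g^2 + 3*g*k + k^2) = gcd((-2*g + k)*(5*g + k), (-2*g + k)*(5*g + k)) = 10*g^2 - 3*g*k - k^2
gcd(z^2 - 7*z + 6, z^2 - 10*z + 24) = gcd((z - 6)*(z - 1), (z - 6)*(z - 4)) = z - 6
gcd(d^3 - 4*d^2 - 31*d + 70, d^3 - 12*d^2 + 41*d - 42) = d^2 - 9*d + 14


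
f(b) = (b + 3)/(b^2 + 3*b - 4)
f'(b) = (-2*b - 3)*(b + 3)/(b^2 + 3*b - 4)^2 + 1/(b^2 + 3*b - 4)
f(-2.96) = -0.01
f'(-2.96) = -0.24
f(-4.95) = -0.34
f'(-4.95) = -0.24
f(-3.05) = 0.01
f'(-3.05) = -0.27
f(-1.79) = -0.20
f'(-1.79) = -0.14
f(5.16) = 0.21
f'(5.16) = -0.05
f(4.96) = 0.22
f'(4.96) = -0.05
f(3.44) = 0.35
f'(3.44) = -0.14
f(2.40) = 0.60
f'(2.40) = -0.41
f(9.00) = 0.12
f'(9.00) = -0.01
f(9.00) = 0.12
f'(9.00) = -0.01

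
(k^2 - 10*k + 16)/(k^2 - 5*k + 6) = (k - 8)/(k - 3)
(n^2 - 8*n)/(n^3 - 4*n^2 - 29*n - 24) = n/(n^2 + 4*n + 3)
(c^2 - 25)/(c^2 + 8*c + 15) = (c - 5)/(c + 3)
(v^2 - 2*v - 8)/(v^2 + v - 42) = (v^2 - 2*v - 8)/(v^2 + v - 42)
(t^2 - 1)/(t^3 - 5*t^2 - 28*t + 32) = (t + 1)/(t^2 - 4*t - 32)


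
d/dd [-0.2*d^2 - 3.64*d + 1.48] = -0.4*d - 3.64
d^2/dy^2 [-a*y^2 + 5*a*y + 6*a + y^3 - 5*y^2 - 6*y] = -2*a + 6*y - 10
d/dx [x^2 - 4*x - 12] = 2*x - 4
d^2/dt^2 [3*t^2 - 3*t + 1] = 6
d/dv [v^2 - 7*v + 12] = 2*v - 7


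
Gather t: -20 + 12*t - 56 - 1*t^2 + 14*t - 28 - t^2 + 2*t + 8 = -2*t^2 + 28*t - 96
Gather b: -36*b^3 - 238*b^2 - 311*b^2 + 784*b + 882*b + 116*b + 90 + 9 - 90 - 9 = -36*b^3 - 549*b^2 + 1782*b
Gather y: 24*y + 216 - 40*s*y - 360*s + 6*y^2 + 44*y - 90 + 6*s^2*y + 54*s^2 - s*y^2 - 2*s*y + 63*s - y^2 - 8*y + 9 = 54*s^2 - 297*s + y^2*(5 - s) + y*(6*s^2 - 42*s + 60) + 135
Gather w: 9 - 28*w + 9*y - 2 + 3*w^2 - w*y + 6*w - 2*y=3*w^2 + w*(-y - 22) + 7*y + 7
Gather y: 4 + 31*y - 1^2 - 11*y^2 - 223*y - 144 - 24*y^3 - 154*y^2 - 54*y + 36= -24*y^3 - 165*y^2 - 246*y - 105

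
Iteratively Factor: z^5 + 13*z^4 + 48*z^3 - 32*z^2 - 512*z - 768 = (z + 4)*(z^4 + 9*z^3 + 12*z^2 - 80*z - 192) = (z + 4)^2*(z^3 + 5*z^2 - 8*z - 48) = (z - 3)*(z + 4)^2*(z^2 + 8*z + 16) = (z - 3)*(z + 4)^3*(z + 4)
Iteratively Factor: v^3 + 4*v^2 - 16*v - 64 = (v + 4)*(v^2 - 16) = (v - 4)*(v + 4)*(v + 4)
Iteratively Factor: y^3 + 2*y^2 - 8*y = (y - 2)*(y^2 + 4*y) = y*(y - 2)*(y + 4)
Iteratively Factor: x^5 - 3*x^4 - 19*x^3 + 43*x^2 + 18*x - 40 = (x + 1)*(x^4 - 4*x^3 - 15*x^2 + 58*x - 40) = (x - 2)*(x + 1)*(x^3 - 2*x^2 - 19*x + 20) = (x - 5)*(x - 2)*(x + 1)*(x^2 + 3*x - 4) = (x - 5)*(x - 2)*(x + 1)*(x + 4)*(x - 1)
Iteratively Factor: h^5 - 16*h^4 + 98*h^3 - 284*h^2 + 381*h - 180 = (h - 5)*(h^4 - 11*h^3 + 43*h^2 - 69*h + 36) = (h - 5)*(h - 3)*(h^3 - 8*h^2 + 19*h - 12) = (h - 5)*(h - 3)^2*(h^2 - 5*h + 4) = (h - 5)*(h - 3)^2*(h - 1)*(h - 4)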